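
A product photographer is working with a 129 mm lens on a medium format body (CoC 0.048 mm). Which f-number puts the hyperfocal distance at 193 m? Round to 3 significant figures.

f/1.80

Rearrange H = f²/(N·c) + f for N: N = f² / ((H − f)·c).
N = 129² / ((193000 − 129) × 0.048) = 16641 / 9258 ≈ 1.80.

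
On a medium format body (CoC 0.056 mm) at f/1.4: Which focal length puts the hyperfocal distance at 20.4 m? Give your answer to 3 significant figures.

From H = f²/(N·c) + f, with f ≪ H: f ≈ √(H·N·c) = √(20400 × 1.4 × 0.056) = √1599.4 ≈ 39.99 mm.
The +f correction barely moves this — solving exactly, f² + N·c·f − N·c·H = 0 ⇒ f = (−N·c + √((N·c)² + 4·N·c·H))/2 = (−0.0784 + √6397.4)/2 ≈ 39.953 mm, so f ≈ 40.0 mm.

40.0 mm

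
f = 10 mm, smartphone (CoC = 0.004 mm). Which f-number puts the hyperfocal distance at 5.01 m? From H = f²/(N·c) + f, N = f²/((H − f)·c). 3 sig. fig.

Rearrange H = f²/(N·c) + f for N: N = f² / ((H − f)·c).
N = 10² / ((5010 − 10) × 0.004) = 100 / 20.00 ≈ 5.

f/5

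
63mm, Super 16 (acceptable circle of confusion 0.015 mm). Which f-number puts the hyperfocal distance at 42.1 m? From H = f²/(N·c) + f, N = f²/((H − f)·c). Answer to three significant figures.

Rearrange H = f²/(N·c) + f for N: N = f² / ((H − f)·c).
N = 63² / ((42100 − 63) × 0.015) = 3969 / 630.6 ≈ 6.29.

f/6.29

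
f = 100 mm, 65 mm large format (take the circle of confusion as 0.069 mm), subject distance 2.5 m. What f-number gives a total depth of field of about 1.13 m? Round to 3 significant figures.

f/13

Write h = H − f = f²/(N·c). The thin-lens limits are Dn = s·h/(h + (s−f)) and Df = s·h/(h − (s−f)), so DoF = Df − Dn = 2·s·(s−f)·h / (h² − (s−f)²).
That is a quadratic in h: DoF·h² − 2·s·(s−f)·h − DoF·(s−f)² = 0 ⇒ h = (s−f)·(s + √(s² + DoF²)) / DoF = 2400 × (2500 + √(2500² + 1130²)) / 1130 = 2400 × (2500 + 2743.52) / 1130 ≈ 11137 mm.
Then N = f²/(c·h) = 100² / (0.069 × 11137) = 10000 / 768.43 ≈ 13.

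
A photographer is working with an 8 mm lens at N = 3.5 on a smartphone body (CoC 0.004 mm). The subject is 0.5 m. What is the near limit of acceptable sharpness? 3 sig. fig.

Hyperfocal distance H = f²/(N·c) + f = 8²/(3.5 × 0.004) + 8 = 64/0.014 + 8 ≈ 4579.4 mm ≈ 4.579 m.
Near limit Dn = s·(H − f)/(H + s − 2f) = 500 × (4579.4 − 8) / (4579.4 + 500 − 2 × 8) = 500 × 4571.4 / 5063.4 ≈ 451.42 mm.

451 mm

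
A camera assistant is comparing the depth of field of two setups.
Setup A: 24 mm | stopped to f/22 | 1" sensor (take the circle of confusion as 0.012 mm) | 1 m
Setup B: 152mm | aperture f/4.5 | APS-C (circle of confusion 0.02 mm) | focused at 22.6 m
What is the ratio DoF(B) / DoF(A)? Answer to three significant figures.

Setup A: H = 24²/(22×0.012) + 24 ≈ 2205.8 mm; DoF = Df − Dn = 1809.4 − 690.9 ≈ 1118.5 mm.
Setup B: H = 152²/(4.5×0.02) + 152 ≈ 256863.1 mm; DoF = Df − Dn = 24765.6 − 20782.7 ≈ 3982.9 mm.
Ratio = 3982.9 / 1118.5 ≈ 3.56.

3.56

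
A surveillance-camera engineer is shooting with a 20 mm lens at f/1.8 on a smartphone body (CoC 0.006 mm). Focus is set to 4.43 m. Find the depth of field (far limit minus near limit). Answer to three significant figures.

Hyperfocal distance H = f²/(N·c) + f = 20²/(1.8 × 0.006) + 20 = 400/0.0108 + 20 ≈ 37057.0 mm ≈ 37.06 m.
Near limit Dn = s·(H − f)/(H + s − 2f) = 4430 × (37057.0 − 20) / (37057.0 + 4430 − 2 × 20) = 4430 × 37037.0 / 41447.0 ≈ 3958.6 mm.
Far limit Df = s·(H − f)/(H − s) = 4430 × (37057.0 − 20) / (37057.0 − 4430) = 4430 × 37037.0 / 32627.0 ≈ 5028.8 mm.
Depth of field = Df − Dn = 5028.8 − 3958.6 ≈ 1070.2 mm ≈ 1.07 m.

1.07 m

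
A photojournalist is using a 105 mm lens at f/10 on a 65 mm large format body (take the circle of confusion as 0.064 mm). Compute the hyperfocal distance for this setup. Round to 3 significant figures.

Hyperfocal distance H = f²/(N·c) + f = 105²/(10 × 0.064) + 105 = 11025/0.64 + 105 ≈ 17331.6 mm ≈ 17.3 m.

17.3 m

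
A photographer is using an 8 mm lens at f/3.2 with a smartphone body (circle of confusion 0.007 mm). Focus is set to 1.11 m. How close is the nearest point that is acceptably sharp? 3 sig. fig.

Hyperfocal distance H = f²/(N·c) + f = 8²/(3.2 × 0.007) + 8 = 64/0.0224 + 8 ≈ 2865.1 mm ≈ 2.865 m.
Near limit Dn = s·(H − f)/(H + s − 2f) = 1110 × (2865.1 − 8) / (2865.1 + 1110 − 2 × 8) = 1110 × 2857.1 / 3959.1 ≈ 801.04 mm ≈ 0.801 m.

0.801 m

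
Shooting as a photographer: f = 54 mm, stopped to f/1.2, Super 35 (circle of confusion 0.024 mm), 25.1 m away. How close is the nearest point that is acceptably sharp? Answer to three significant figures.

20.1 m

Hyperfocal distance H = f²/(N·c) + f = 54²/(1.2 × 0.024) + 54 = 2916/0.0288 + 54 ≈ 101304.0 mm ≈ 101.3 m.
Near limit Dn = s·(H − f)/(H + s − 2f) = 25100 × (101304.0 − 54) / (101304.0 + 25100 − 2 × 54) = 25100 × 101250.0 / 126296.0 ≈ 20122 mm ≈ 20.1 m.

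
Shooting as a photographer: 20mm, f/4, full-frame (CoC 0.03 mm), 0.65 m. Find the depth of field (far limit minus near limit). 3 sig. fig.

255 mm

Hyperfocal distance H = f²/(N·c) + f = 20²/(4 × 0.03) + 20 = 400/0.12 + 20 ≈ 3353.3 mm ≈ 3.353 m.
Near limit Dn = s·(H − f)/(H + s − 2f) = 650 × (3353.3 − 20) / (3353.3 + 650 − 2 × 20) = 650 × 3333.3 / 3963.3 ≈ 546.68 mm.
Far limit Df = s·(H − f)/(H − s) = 650 × (3353.3 − 20) / (3353.3 − 650) = 650 × 3333.3 / 2703.3 ≈ 801.48 mm.
Depth of field = Df − Dn = 801.48 − 546.68 ≈ 254.80 mm.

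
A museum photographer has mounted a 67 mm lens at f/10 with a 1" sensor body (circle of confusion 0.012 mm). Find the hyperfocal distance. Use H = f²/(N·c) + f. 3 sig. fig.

Hyperfocal distance H = f²/(N·c) + f = 67²/(10 × 0.012) + 67 = 4489/0.12 + 67 ≈ 37475.3 mm ≈ 37.5 m.

37.5 m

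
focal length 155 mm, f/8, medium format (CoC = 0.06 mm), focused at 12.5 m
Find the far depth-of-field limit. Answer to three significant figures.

Hyperfocal distance H = f²/(N·c) + f = 155²/(8 × 0.06) + 155 = 24025/0.48 + 155 ≈ 50207.1 mm ≈ 50.21 m.
Far limit Df = s·(H − f)/(H − s) = 12500 × (50207.1 − 155) / (50207.1 − 12500) = 12500 × 50052.1 / 37707.1 ≈ 16592 mm ≈ 16.6 m.

16.6 m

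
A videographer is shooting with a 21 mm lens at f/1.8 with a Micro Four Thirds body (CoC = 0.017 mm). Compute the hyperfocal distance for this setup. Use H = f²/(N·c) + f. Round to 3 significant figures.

14.4 m

Hyperfocal distance H = f²/(N·c) + f = 21²/(1.8 × 0.017) + 21 = 441/0.0306 + 21 ≈ 14432.8 mm ≈ 14.4 m.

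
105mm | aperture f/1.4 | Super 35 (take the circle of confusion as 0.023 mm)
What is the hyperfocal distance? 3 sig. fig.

342 m

Hyperfocal distance H = f²/(N·c) + f = 105²/(1.4 × 0.023) + 105 = 11025/0.0322 + 105 ≈ 342496.3 mm ≈ 342 m.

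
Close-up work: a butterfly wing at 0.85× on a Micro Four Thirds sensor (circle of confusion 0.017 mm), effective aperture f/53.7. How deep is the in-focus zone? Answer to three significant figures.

At magnification m, DoF ≈ 2·N_eff·c/m² = 2 × 53.7 × 0.017 / 0.85² = 1.826 / 0.7225 ≈ 2.53 mm.

2.53 mm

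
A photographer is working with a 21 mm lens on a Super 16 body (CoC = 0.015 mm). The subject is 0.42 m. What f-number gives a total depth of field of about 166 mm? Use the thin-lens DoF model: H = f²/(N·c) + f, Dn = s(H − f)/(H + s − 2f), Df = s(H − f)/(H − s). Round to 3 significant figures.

f/14

Write h = H − f = f²/(N·c). The thin-lens limits are Dn = s·h/(h + (s−f)) and Df = s·h/(h − (s−f)), so DoF = Df − Dn = 2·s·(s−f)·h / (h² − (s−f)²).
That is a quadratic in h: DoF·h² − 2·s·(s−f)·h − DoF·(s−f)² = 0 ⇒ h = (s−f)·(s + √(s² + DoF²)) / DoF = 399 × (420 + √(420² + 166²)) / 166 = 399 × (420 + 451.615) / 166 ≈ 2095.0 mm.
Then N = f²/(c·h) = 21² / (0.015 × 2095.0) = 441 / 31.425 ≈ 14.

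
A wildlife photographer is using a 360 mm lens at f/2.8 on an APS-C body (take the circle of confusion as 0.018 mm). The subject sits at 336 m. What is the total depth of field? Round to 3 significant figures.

Hyperfocal distance H = f²/(N·c) + f = 360²/(2.8 × 0.018) + 360 = 129600/0.0504 + 360 ≈ 2571788.6 mm ≈ 2572 m.
Near limit Dn = s·(H − f)/(H + s − 2f) = 336000 × (2571788.6 − 360) / (2571788.6 + 336000 − 2 × 360) = 336000 × 2571428.6 / 2907068.6 ≈ 297207 mm.
Far limit Df = s·(H − f)/(H − s) = 336000 × (2571788.6 − 360) / (2571788.6 − 336000) = 336000 × 2571428.6 / 2235788.6 ≈ 386441 mm.
Depth of field = Df − Dn = 386441 − 297207 ≈ 89234 mm ≈ 89.2 m.

89.2 m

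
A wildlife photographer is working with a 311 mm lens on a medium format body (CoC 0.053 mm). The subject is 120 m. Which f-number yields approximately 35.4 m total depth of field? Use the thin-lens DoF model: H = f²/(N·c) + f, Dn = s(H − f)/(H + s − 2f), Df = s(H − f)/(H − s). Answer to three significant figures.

Write h = H − f = f²/(N·c). The thin-lens limits are Dn = s·h/(h + (s−f)) and Df = s·h/(h − (s−f)), so DoF = Df − Dn = 2·s·(s−f)·h / (h² − (s−f)²).
That is a quadratic in h: DoF·h² − 2·s·(s−f)·h − DoF·(s−f)² = 0 ⇒ h = (s−f)·(s + √(s² + DoF²)) / DoF = 119689 × (120000 + √(120000² + 35400²)) / 35400 = 119689 × (120000 + 125113) / 35400 ≈ 828737 mm.
Then N = f²/(c·h) = 311² / (0.053 × 828737) = 96721 / 43923 ≈ 2.20.

f/2.20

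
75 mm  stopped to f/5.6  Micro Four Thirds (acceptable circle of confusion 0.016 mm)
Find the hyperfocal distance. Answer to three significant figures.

Hyperfocal distance H = f²/(N·c) + f = 75²/(5.6 × 0.016) + 75 = 5625/0.0896 + 75 ≈ 62854.0 mm ≈ 62.9 m.

62.9 m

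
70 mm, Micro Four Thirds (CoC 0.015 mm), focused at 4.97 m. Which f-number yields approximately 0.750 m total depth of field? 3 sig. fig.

f/5

Write h = H − f = f²/(N·c). The thin-lens limits are Dn = s·h/(h + (s−f)) and Df = s·h/(h − (s−f)), so DoF = Df − Dn = 2·s·(s−f)·h / (h² − (s−f)²).
That is a quadratic in h: DoF·h² − 2·s·(s−f)·h − DoF·(s−f)² = 0 ⇒ h = (s−f)·(s + √(s² + DoF²)) / DoF = 4900 × (4970 + √(4970² + 750²)) / 750 = 4900 × (4970 + 5026.27) / 750 ≈ 65309 mm.
Then N = f²/(c·h) = 70² / (0.015 × 65309) = 4900 / 979.63 ≈ 5.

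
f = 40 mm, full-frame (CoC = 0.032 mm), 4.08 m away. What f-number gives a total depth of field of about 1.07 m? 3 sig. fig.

f/1.60

Write h = H − f = f²/(N·c). The thin-lens limits are Dn = s·h/(h + (s−f)) and Df = s·h/(h − (s−f)), so DoF = Df − Dn = 2·s·(s−f)·h / (h² − (s−f)²).
That is a quadratic in h: DoF·h² − 2·s·(s−f)·h − DoF·(s−f)² = 0 ⇒ h = (s−f)·(s + √(s² + DoF²)) / DoF = 4040 × (4080 + √(4080² + 1070²)) / 1070 = 4040 × (4080 + 4217.97) / 1070 ≈ 31331 mm.
Then N = f²/(c·h) = 40² / (0.032 × 31331) = 1600 / 1002.6 ≈ 1.60.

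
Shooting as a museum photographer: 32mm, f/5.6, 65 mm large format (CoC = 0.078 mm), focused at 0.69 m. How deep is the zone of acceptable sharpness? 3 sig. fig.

420 mm

Hyperfocal distance H = f²/(N·c) + f = 32²/(5.6 × 0.078) + 32 = 1024/0.4368 + 32 ≈ 2376.3 mm ≈ 2.376 m.
Near limit Dn = s·(H − f)/(H + s − 2f) = 690 × (2376.3 − 32) / (2376.3 + 690 − 2 × 32) = 690 × 2344.3 / 3002.3 ≈ 538.78 mm.
Far limit Df = s·(H − f)/(H − s) = 690 × (2376.3 − 32) / (2376.3 − 690) = 690 × 2344.3 / 1686.3 ≈ 959.24 mm.
Depth of field = Df − Dn = 959.24 − 538.78 ≈ 420.46 mm.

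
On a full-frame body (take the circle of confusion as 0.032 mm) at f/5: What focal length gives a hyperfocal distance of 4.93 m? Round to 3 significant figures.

From H = f²/(N·c) + f, with f ≪ H: f ≈ √(H·N·c) = √(4930 × 5 × 0.032) = √788.80 ≈ 28.09 mm.
Exact: f² + N·c·f − N·c·H = 0 ⇒ f = (−N·c + √((N·c)² + 4·N·c·H))/2 = (−0.16 + √3155.2)/2 ≈ 28.006 mm ≈ 28.0 mm.

28.0 mm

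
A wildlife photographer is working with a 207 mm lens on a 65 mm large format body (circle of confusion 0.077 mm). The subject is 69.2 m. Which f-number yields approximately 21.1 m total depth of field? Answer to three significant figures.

Write h = H − f = f²/(N·c). The thin-lens limits are Dn = s·h/(h + (s−f)) and Df = s·h/(h − (s−f)), so DoF = Df − Dn = 2·s·(s−f)·h / (h² − (s−f)²).
That is a quadratic in h: DoF·h² − 2·s·(s−f)·h − DoF·(s−f)² = 0 ⇒ h = (s−f)·(s + √(s² + DoF²)) / DoF = 68993 × (69200 + √(69200² + 21100²)) / 21100 = 68993 × (69200 + 72345.4) / 21100 ≈ 462826 mm.
Then N = f²/(c·h) = 207² / (0.077 × 462826) = 42849 / 35638 ≈ 1.20.

f/1.20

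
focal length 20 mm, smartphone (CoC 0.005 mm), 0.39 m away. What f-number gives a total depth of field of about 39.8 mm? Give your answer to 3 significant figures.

Write h = H − f = f²/(N·c). The thin-lens limits are Dn = s·h/(h + (s−f)) and Df = s·h/(h − (s−f)), so DoF = Df − Dn = 2·s·(s−f)·h / (h² − (s−f)²).
That is a quadratic in h: DoF·h² − 2·s·(s−f)·h − DoF·(s−f)² = 0 ⇒ h = (s−f)·(s + √(s² + DoF²)) / DoF = 370 × (390 + √(390² + 39.8²)) / 39.8 = 370 × (390 + 392.026) / 39.8 ≈ 7270.1 mm.
Then N = f²/(c·h) = 20² / (0.005 × 7270.1) = 400 / 36.350 ≈ 11.

f/11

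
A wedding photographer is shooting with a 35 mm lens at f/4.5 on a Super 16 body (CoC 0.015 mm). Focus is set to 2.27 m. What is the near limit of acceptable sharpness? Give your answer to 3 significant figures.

2.02 m

Hyperfocal distance H = f²/(N·c) + f = 35²/(4.5 × 0.015) + 35 = 1225/0.0675 + 35 ≈ 18183.1 mm ≈ 18.18 m.
Near limit Dn = s·(H − f)/(H + s − 2f) = 2270 × (18183.1 − 35) / (18183.1 + 2270 − 2 × 35) = 2270 × 18148.1 / 20383.1 ≈ 2021.1 mm ≈ 2.02 m.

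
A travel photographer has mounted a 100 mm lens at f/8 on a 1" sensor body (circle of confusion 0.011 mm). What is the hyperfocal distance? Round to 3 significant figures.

Hyperfocal distance H = f²/(N·c) + f = 100²/(8 × 0.011) + 100 = 10000/0.088 + 100 ≈ 113736.4 mm ≈ 114 m.

114 m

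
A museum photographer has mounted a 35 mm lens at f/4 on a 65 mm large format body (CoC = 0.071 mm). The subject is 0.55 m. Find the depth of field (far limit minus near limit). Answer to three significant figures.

133 mm

Hyperfocal distance H = f²/(N·c) + f = 35²/(4 × 0.071) + 35 = 1225/0.284 + 35 ≈ 4348.4 mm ≈ 4.348 m.
Near limit Dn = s·(H − f)/(H + s − 2f) = 550 × (4348.4 − 35) / (4348.4 + 550 − 2 × 35) = 550 × 4313.4 / 4828.4 ≈ 491.34 mm.
Far limit Df = s·(H − f)/(H − s) = 550 × (4348.4 − 35) / (4348.4 − 550) = 550 × 4313.4 / 3798.4 ≈ 624.57 mm.
Depth of field = Df − Dn = 624.57 − 491.34 ≈ 133.23 mm.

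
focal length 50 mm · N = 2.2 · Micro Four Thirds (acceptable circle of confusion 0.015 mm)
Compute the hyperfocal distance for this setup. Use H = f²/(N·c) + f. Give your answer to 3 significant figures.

Hyperfocal distance H = f²/(N·c) + f = 50²/(2.2 × 0.015) + 50 = 2500/0.033 + 50 ≈ 75807.6 mm ≈ 75.8 m.

75.8 m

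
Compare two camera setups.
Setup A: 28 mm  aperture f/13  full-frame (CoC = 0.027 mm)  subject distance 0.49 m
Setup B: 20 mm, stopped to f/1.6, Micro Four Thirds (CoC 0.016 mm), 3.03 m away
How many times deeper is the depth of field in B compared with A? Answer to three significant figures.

5.73

Setup A: H = 28²/(13×0.027) + 28 ≈ 2261.6 mm; DoF = Df − Dn = 617.78 − 406.02 ≈ 211.76 mm.
Setup B: H = 20²/(1.6×0.016) + 20 ≈ 15645.0 mm; DoF = Df − Dn = 3753.0 − 2540.6 ≈ 1212.4 mm.
Ratio = 1212.4 / 211.76 ≈ 5.73.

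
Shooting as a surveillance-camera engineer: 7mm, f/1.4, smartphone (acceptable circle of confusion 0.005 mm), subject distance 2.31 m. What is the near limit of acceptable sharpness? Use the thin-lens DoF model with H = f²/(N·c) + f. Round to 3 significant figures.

1.74 m

Hyperfocal distance H = f²/(N·c) + f = 7²/(1.4 × 0.005) + 7 = 49/0.007 + 7 ≈ 7007.0 mm ≈ 7.007 m.
Near limit Dn = s·(H − f)/(H + s − 2f) = 2310 × (7007.0 − 7) / (7007.0 + 2310 − 2 × 7) = 2310 × 7000.0 / 9303.0 ≈ 1738.1 mm ≈ 1.74 m.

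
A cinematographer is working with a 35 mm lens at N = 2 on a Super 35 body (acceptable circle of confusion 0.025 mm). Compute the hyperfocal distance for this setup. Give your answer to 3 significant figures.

24.5 m

Hyperfocal distance H = f²/(N·c) + f = 35²/(2 × 0.025) + 35 = 1225/0.05 + 35 ≈ 24535.0 mm ≈ 24.5 m.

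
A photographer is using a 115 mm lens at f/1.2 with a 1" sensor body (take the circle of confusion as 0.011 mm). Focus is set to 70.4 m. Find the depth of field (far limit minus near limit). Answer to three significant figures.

9.93 m

Hyperfocal distance H = f²/(N·c) + f = 115²/(1.2 × 0.011) + 115 = 13225/0.0132 + 115 ≈ 1002008.9 mm ≈ 1002 m.
Near limit Dn = s·(H − f)/(H + s − 2f) = 70400 × (1002008.9 − 115) / (1002008.9 + 70400 − 2 × 115) = 70400 × 1001893.9 / 1072178.9 ≈ 65785.0 mm.
Far limit Df = s·(H − f)/(H − s) = 70400 × (1002008.9 − 115) / (1002008.9 − 70400) = 70400 × 1001893.9 / 931608.9 ≈ 75711.3 mm.
Depth of field = Df − Dn = 75711.3 − 65785.0 ≈ 9926.3 mm ≈ 9.93 m.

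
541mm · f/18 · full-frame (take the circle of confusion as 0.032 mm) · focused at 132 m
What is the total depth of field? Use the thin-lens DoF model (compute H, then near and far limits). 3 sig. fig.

Hyperfocal distance H = f²/(N·c) + f = 541²/(18 × 0.032) + 541 = 292681/0.576 + 541 ≈ 508667.7 mm ≈ 508.7 m.
Near limit Dn = s·(H − f)/(H + s − 2f) = 132000 × (508667.7 − 541) / (508667.7 + 132000 − 2 × 541) = 132000 × 508126.7 / 639585.7 ≈ 104869 mm.
Far limit Df = s·(H − f)/(H − s) = 132000 × (508667.7 − 541) / (508667.7 − 132000) = 132000 × 508126.7 / 376667.7 ≈ 178069 mm.
Depth of field = Df − Dn = 178069 − 104869 ≈ 73200 mm ≈ 73.2 m.

73.2 m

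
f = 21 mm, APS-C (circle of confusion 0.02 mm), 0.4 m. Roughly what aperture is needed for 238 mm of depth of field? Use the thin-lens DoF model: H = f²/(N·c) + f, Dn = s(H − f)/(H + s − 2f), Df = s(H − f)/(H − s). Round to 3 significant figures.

Write h = H − f = f²/(N·c). The thin-lens limits are Dn = s·h/(h + (s−f)) and Df = s·h/(h − (s−f)), so DoF = Df − Dn = 2·s·(s−f)·h / (h² − (s−f)²).
That is a quadratic in h: DoF·h² − 2·s·(s−f)·h − DoF·(s−f)² = 0 ⇒ h = (s−f)·(s + √(s² + DoF²)) / DoF = 379 × (400 + √(400² + 238²)) / 238 = 379 × (400 + 465.450) / 238 ≈ 1378.2 mm.
Then N = f²/(c·h) = 21² / (0.02 × 1378.2) = 441 / 27.564 ≈ 16.

f/16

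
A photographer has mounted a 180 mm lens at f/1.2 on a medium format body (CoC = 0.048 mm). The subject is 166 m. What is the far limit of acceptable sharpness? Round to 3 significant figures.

Hyperfocal distance H = f²/(N·c) + f = 180²/(1.2 × 0.048) + 180 = 32400/0.0576 + 180 ≈ 562680.0 mm ≈ 562.7 m.
Far limit Df = s·(H − f)/(H − s) = 166000 × (562680.0 − 180) / (562680.0 − 166000) = 166000 × 562500.0 / 396680.0 ≈ 235391 mm ≈ 235 m.

235 m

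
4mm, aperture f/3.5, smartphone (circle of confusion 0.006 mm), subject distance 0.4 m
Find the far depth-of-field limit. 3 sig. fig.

Hyperfocal distance H = f²/(N·c) + f = 4²/(3.5 × 0.006) + 4 = 16/0.021 + 4 ≈ 765.9 mm ≈ 0.766 m.
Far limit Df = s·(H − f)/(H − s) = 400 × (765.9 − 4) / (765.9 − 400) = 400 × 761.9 / 365.9 ≈ 832.90 mm ≈ 0.833 m.

0.833 m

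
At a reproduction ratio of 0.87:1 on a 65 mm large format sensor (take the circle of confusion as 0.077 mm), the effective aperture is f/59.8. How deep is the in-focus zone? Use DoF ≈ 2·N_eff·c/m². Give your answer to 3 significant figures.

At magnification m, DoF ≈ 2·N_eff·c/m² = 2 × 59.8 × 0.077 / 0.87² = 9.209 / 0.7569 ≈ 12.2 mm.

12.2 mm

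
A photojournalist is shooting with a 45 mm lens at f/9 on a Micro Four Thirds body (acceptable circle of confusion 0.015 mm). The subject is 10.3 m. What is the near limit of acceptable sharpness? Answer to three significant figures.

Hyperfocal distance H = f²/(N·c) + f = 45²/(9 × 0.015) + 45 = 2025/0.135 + 45 ≈ 15045.0 mm ≈ 15.04 m.
Near limit Dn = s·(H − f)/(H + s − 2f) = 10300 × (15045.0 − 45) / (15045.0 + 10300 − 2 × 45) = 10300 × 15000.0 / 25255.0 ≈ 6117.6 mm ≈ 6.12 m.

6.12 m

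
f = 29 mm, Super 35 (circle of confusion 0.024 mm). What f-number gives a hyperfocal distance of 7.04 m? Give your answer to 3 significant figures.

Rearrange H = f²/(N·c) + f for N: N = f² / ((H − f)·c).
N = 29² / ((7040 − 29) × 0.024) = 841 / 168.3 ≈ 5.

f/5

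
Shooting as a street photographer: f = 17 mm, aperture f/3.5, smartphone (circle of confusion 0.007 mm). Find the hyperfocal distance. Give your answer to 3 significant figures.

Hyperfocal distance H = f²/(N·c) + f = 17²/(3.5 × 0.007) + 17 = 289/0.0245 + 17 ≈ 11812.9 mm ≈ 11.8 m.

11.8 m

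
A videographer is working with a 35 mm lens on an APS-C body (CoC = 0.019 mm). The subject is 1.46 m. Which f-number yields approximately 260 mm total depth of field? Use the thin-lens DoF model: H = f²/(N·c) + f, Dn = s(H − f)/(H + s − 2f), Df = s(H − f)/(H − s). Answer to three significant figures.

Write h = H − f = f²/(N·c). The thin-lens limits are Dn = s·h/(h + (s−f)) and Df = s·h/(h − (s−f)), so DoF = Df − Dn = 2·s·(s−f)·h / (h² − (s−f)²).
That is a quadratic in h: DoF·h² − 2·s·(s−f)·h − DoF·(s−f)² = 0 ⇒ h = (s−f)·(s + √(s² + DoF²)) / DoF = 1425 × (1460 + √(1460² + 260²)) / 260 = 1425 × (1460 + 1482.97) / 260 ≈ 16130 mm.
Then N = f²/(c·h) = 35² / (0.019 × 16130) = 1225 / 306.47 ≈ 4.

f/4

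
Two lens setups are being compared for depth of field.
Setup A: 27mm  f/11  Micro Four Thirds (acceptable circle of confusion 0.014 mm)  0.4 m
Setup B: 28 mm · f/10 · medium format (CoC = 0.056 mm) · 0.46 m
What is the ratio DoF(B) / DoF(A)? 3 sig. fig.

4.95

Setup A: H = 27²/(11×0.014) + 27 ≈ 4760.8 mm; DoF = Df − Dn = 434.214 − 370.784 ≈ 63.430 mm.
Setup B: H = 28²/(10×0.056) + 28 ≈ 1428.0 mm; DoF = Df − Dn = 665.29 − 351.53 ≈ 313.76 mm.
Ratio = 313.76 / 63.430 ≈ 4.95.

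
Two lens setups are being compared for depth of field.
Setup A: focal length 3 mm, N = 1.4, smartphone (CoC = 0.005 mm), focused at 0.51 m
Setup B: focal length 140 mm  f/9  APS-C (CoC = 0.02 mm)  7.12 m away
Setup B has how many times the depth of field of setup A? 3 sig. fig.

Setup A: H = 3²/(1.4×0.005) + 3 ≈ 1288.7 mm; DoF = Df − Dn = 842.05 − 365.77 ≈ 476.28 mm.
Setup B: H = 140²/(9×0.02) + 140 ≈ 109028.9 mm; DoF = Df − Dn = 7607.67 − 6691.09 ≈ 916.58 mm.
Ratio = 916.58 / 476.28 ≈ 1.92.

1.92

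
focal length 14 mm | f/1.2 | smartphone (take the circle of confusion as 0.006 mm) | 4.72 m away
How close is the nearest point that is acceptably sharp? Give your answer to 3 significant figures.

Hyperfocal distance H = f²/(N·c) + f = 14²/(1.2 × 0.006) + 14 = 196/0.0072 + 14 ≈ 27236.2 mm ≈ 27.24 m.
Near limit Dn = s·(H − f)/(H + s − 2f) = 4720 × (27236.2 − 14) / (27236.2 + 4720 − 2 × 14) = 4720 × 27222.2 / 31928.2 ≈ 4024.3 mm ≈ 4.02 m.

4.02 m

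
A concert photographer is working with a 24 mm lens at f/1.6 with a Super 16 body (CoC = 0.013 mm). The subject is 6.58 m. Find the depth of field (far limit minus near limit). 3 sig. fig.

3.30 m

Hyperfocal distance H = f²/(N·c) + f = 24²/(1.6 × 0.013) + 24 = 576/0.0208 + 24 ≈ 27716.3 mm ≈ 27.72 m.
Near limit Dn = s·(H − f)/(H + s − 2f) = 6580 × (27716.3 − 24) / (27716.3 + 6580 − 2 × 24) = 6580 × 27692.3 / 34248.3 ≈ 5320.4 mm.
Far limit Df = s·(H − f)/(H − s) = 6580 × (27716.3 − 24) / (27716.3 − 6580) = 6580 × 27692.3 / 21136.3 ≈ 8621.0 mm.
Depth of field = Df − Dn = 8621.0 − 5320.4 ≈ 3300.6 mm ≈ 3.30 m.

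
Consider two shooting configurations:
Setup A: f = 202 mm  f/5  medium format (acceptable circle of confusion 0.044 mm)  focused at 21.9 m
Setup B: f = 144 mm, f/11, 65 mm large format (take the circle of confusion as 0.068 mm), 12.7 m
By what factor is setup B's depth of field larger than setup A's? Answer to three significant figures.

2.79

Setup A: H = 202²/(5×0.044) + 202 ≈ 185674.7 mm; DoF = Df − Dn = 24801.5 − 19606.3 ≈ 5195.2 mm.
Setup B: H = 144²/(11×0.068) + 144 ≈ 27865.9 mm; DoF = Df − Dn = 23214 − 8741 ≈ 14473 mm.
Ratio = 14473 / 5195.2 ≈ 2.79.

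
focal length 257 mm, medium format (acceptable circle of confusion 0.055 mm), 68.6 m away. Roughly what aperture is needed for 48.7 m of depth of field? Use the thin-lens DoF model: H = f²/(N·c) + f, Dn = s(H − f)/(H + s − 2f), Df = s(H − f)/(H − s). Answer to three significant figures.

f/5.60

Write h = H − f = f²/(N·c). The thin-lens limits are Dn = s·h/(h + (s−f)) and Df = s·h/(h − (s−f)), so DoF = Df − Dn = 2·s·(s−f)·h / (h² − (s−f)²).
That is a quadratic in h: DoF·h² − 2·s·(s−f)·h − DoF·(s−f)² = 0 ⇒ h = (s−f)·(s + √(s² + DoF²)) / DoF = 68343 × (68600 + √(68600² + 48700²)) / 48700 = 68343 × (68600 + 84128.8) / 48700 ≈ 214331 mm.
Then N = f²/(c·h) = 257² / (0.055 × 214331) = 66049 / 11788 ≈ 5.60.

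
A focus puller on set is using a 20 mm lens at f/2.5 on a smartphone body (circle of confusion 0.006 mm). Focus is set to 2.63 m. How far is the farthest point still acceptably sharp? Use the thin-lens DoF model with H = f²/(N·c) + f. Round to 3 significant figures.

2.92 m

Hyperfocal distance H = f²/(N·c) + f = 20²/(2.5 × 0.006) + 20 = 400/0.015 + 20 ≈ 26686.7 mm ≈ 26.69 m.
Far limit Df = s·(H − f)/(H − s) = 2630 × (26686.7 − 20) / (26686.7 − 2630) = 2630 × 26666.7 / 24056.7 ≈ 2915.3 mm ≈ 2.92 m.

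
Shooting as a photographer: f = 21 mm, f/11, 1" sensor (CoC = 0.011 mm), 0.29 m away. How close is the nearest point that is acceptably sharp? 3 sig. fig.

270 mm

Hyperfocal distance H = f²/(N·c) + f = 21²/(11 × 0.011) + 21 = 441/0.121 + 21 ≈ 3665.6 mm ≈ 3.666 m.
Near limit Dn = s·(H − f)/(H + s − 2f) = 290 × (3665.6 − 21) / (3665.6 + 290 − 2 × 21) = 290 × 3644.6 / 3913.6 ≈ 270.07 mm.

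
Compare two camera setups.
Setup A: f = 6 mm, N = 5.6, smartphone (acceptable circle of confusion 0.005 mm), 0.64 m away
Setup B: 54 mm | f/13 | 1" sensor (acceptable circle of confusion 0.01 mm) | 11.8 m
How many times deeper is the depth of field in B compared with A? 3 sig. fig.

20.4

Setup A: H = 6²/(5.6×0.005) + 6 ≈ 1291.7 mm; DoF = Df − Dn = 1262.60 − 428.64 ≈ 833.96 mm.
Setup B: H = 54²/(13×0.01) + 54 ≈ 22484.8 mm; DoF = Df − Dn = 24772 − 7745 ≈ 17027 mm.
Ratio = 17027 / 833.96 ≈ 20.4.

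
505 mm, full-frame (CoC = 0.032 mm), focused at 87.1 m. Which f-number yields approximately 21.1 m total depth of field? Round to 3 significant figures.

Write h = H − f = f²/(N·c). The thin-lens limits are Dn = s·h/(h + (s−f)) and Df = s·h/(h − (s−f)), so DoF = Df − Dn = 2·s·(s−f)·h / (h² − (s−f)²).
That is a quadratic in h: DoF·h² − 2·s·(s−f)·h − DoF·(s−f)² = 0 ⇒ h = (s−f)·(s + √(s² + DoF²)) / DoF = 86595 × (87100 + √(87100² + 21100²)) / 21100 = 86595 × (87100 + 89619.3) / 21100 ≈ 725261 mm.
Then N = f²/(c·h) = 505² / (0.032 × 725261) = 255025 / 23208 ≈ 11.

f/11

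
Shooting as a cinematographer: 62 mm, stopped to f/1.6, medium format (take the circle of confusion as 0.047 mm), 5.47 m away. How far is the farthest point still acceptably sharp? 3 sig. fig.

6.12 m

Hyperfocal distance H = f²/(N·c) + f = 62²/(1.6 × 0.047) + 62 = 3844/0.0752 + 62 ≈ 51179.0 mm ≈ 51.18 m.
Far limit Df = s·(H − f)/(H − s) = 5470 × (51179.0 − 62) / (51179.0 − 5470) = 5470 × 51117.0 / 45709.0 ≈ 6117.2 mm ≈ 6.12 m.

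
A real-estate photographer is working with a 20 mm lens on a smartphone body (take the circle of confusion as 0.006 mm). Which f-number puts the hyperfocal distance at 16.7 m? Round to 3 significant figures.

f/4

Rearrange H = f²/(N·c) + f for N: N = f² / ((H − f)·c).
N = 20² / ((16700 − 20) × 0.006) = 400 / 100.1 ≈ 4.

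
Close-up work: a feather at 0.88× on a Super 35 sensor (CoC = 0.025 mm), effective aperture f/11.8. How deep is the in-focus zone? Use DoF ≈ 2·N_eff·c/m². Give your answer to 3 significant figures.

0.762 mm

At magnification m, DoF ≈ 2·N_eff·c/m² = 2 × 11.8 × 0.025 / 0.88² = 0.59 / 0.7744 ≈ 0.762 mm.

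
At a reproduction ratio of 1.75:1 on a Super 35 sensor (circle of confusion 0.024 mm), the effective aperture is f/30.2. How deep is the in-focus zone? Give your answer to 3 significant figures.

At magnification m, DoF ≈ 2·N_eff·c/m² = 2 × 30.2 × 0.024 / 1.75² = 1.45 / 3.062 ≈ 0.473 mm.

0.473 mm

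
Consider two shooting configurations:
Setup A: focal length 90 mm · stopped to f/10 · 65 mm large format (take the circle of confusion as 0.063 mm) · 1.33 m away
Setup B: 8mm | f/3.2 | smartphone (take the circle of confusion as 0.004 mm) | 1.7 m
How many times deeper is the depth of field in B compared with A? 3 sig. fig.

5.02

Setup A: H = 90²/(10×0.063) + 90 ≈ 12947.1 mm; DoF = Df − Dn = 1471.96 − 1213.01 ≈ 258.95 mm.
Setup B: H = 8²/(3.2×0.004) + 8 ≈ 5008.0 mm; DoF = Df − Dn = 2569.5 − 1270.2 ≈ 1299.3 mm.
Ratio = 1299.3 / 258.95 ≈ 5.02.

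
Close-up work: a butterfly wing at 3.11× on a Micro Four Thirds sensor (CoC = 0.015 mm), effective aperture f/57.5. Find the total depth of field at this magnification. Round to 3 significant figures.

At magnification m, DoF ≈ 2·N_eff·c/m² = 2 × 57.5 × 0.015 / 3.11² = 1.725 / 9.672 ≈ 0.178 mm.

0.178 mm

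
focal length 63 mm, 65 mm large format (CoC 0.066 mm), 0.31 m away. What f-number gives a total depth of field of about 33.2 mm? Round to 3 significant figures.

Write h = H − f = f²/(N·c). The thin-lens limits are Dn = s·h/(h + (s−f)) and Df = s·h/(h − (s−f)), so DoF = Df − Dn = 2·s·(s−f)·h / (h² − (s−f)²).
That is a quadratic in h: DoF·h² − 2·s·(s−f)·h − DoF·(s−f)² = 0 ⇒ h = (s−f)·(s + √(s² + DoF²)) / DoF = 247 × (310 + √(310² + 33.2²)) / 33.2 = 247 × (310 + 311.773) / 33.2 ≈ 4625.8 mm.
Then N = f²/(c·h) = 63² / (0.066 × 4625.8) = 3969 / 305.31 ≈ 13.

f/13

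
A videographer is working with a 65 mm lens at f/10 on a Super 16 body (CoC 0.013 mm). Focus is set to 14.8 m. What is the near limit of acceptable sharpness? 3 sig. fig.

10.2 m

Hyperfocal distance H = f²/(N·c) + f = 65²/(10 × 0.013) + 65 = 4225/0.13 + 65 ≈ 32565.0 mm ≈ 32.56 m.
Near limit Dn = s·(H − f)/(H + s − 2f) = 14800 × (32565.0 − 65) / (32565.0 + 14800 − 2 × 65) = 14800 × 32500.0 / 47235.0 ≈ 10183 mm ≈ 10.2 m.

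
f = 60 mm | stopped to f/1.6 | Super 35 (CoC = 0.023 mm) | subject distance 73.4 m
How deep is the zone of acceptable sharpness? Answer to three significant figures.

Hyperfocal distance H = f²/(N·c) + f = 60²/(1.6 × 0.023) + 60 = 3600/0.0368 + 60 ≈ 97886.1 mm ≈ 97.89 m.
Near limit Dn = s·(H − f)/(H + s − 2f) = 73400 × (97886.1 − 60) / (97886.1 + 73400 − 2 × 60) = 73400 × 97826.1 / 171166.1 ≈ 41950 mm.
Far limit Df = s·(H − f)/(H − s) = 73400 × (97886.1 − 60) / (97886.1 − 73400) = 73400 × 97826.1 / 24486.1 ≈ 293245 mm.
Depth of field = Df − Dn = 293245 − 41950 ≈ 251295 mm ≈ 251 m.

251 m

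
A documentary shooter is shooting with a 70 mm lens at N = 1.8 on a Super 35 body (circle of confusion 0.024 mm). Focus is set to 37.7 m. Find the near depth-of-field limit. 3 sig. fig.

Hyperfocal distance H = f²/(N·c) + f = 70²/(1.8 × 0.024) + 70 = 4900/0.0432 + 70 ≈ 113495.9 mm ≈ 113.5 m.
Near limit Dn = s·(H − f)/(H + s − 2f) = 37700 × (113495.9 − 70) / (113495.9 + 37700 − 2 × 70) = 37700 × 113425.9 / 151055.9 ≈ 28308 mm ≈ 28.3 m.

28.3 m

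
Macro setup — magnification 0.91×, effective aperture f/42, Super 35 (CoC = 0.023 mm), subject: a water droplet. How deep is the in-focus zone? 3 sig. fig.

At magnification m, DoF ≈ 2·N_eff·c/m² = 2 × 42 × 0.023 / 0.91² = 1.932 / 0.8281 ≈ 2.33 mm.

2.33 mm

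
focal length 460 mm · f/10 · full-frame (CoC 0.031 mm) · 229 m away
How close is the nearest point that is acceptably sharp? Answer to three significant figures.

172 m

Hyperfocal distance H = f²/(N·c) + f = 460²/(10 × 0.031) + 460 = 211600/0.31 + 460 ≈ 683040.6 mm ≈ 683.0 m.
Near limit Dn = s·(H − f)/(H + s − 2f) = 229000 × (683040.6 − 460) / (683040.6 + 229000 − 2 × 460) = 229000 × 682580.6 / 911120.6 ≈ 171559 mm ≈ 172 m.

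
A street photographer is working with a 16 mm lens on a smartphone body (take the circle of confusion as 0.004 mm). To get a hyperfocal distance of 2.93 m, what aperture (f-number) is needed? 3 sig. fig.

Rearrange H = f²/(N·c) + f for N: N = f² / ((H − f)·c).
N = 16² / ((2930 − 16) × 0.004) = 256 / 11.66 ≈ 22.

f/22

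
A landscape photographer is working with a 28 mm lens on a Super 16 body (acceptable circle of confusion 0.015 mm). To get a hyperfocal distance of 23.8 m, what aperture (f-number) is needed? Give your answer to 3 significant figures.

f/2.20

Rearrange H = f²/(N·c) + f for N: N = f² / ((H − f)·c).
N = 28² / ((23800 − 28) × 0.015) = 784 / 356.6 ≈ 2.20.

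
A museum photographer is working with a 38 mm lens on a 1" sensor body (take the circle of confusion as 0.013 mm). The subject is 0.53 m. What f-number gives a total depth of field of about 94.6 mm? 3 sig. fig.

Write h = H − f = f²/(N·c). The thin-lens limits are Dn = s·h/(h + (s−f)) and Df = s·h/(h − (s−f)), so DoF = Df − Dn = 2·s·(s−f)·h / (h² − (s−f)²).
That is a quadratic in h: DoF·h² − 2·s·(s−f)·h − DoF·(s−f)² = 0 ⇒ h = (s−f)·(s + √(s² + DoF²)) / DoF = 492 × (530 + √(530² + 94.6²)) / 94.6 = 492 × (530 + 538.376) / 94.6 ≈ 5556.5 mm.
Then N = f²/(c·h) = 38² / (0.013 × 5556.5) = 1444 / 72.234 ≈ 20.

f/20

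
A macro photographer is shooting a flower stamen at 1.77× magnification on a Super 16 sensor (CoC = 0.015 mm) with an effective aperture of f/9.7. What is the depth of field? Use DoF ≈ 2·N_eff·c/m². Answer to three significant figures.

0.0929 mm

At magnification m, DoF ≈ 2·N_eff·c/m² = 2 × 9.7 × 0.015 / 1.77² = 0.291 / 3.133 ≈ 0.0929 mm.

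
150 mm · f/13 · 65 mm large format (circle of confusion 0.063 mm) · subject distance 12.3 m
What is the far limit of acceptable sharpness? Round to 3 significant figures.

Hyperfocal distance H = f²/(N·c) + f = 150²/(13 × 0.063) + 150 = 22500/0.819 + 150 ≈ 27622.5 mm ≈ 27.62 m.
Far limit Df = s·(H − f)/(H − s) = 12300 × (27622.5 − 150) / (27622.5 − 12300) = 12300 × 27472.5 / 15322.5 ≈ 22053 mm ≈ 22.1 m.

22.1 m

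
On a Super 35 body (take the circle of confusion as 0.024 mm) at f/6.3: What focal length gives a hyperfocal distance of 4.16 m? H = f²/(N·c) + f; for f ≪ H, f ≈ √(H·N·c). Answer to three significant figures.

From H = f²/(N·c) + f, with f ≪ H: f ≈ √(H·N·c) = √(4160 × 6.3 × 0.024) = √628.99 ≈ 25.08 mm.
Exact: f² + N·c·f − N·c·H = 0 ⇒ f = (−N·c + √((N·c)² + 4·N·c·H))/2 = (−0.1512 + √2516.0)/2 ≈ 25.004 mm ≈ 25.0 mm.

25.0 mm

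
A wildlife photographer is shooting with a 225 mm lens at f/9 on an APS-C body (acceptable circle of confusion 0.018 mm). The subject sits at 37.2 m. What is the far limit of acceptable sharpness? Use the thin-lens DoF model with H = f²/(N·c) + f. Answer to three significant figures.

Hyperfocal distance H = f²/(N·c) + f = 225²/(9 × 0.018) + 225 = 50625/0.162 + 225 ≈ 312725.0 mm ≈ 312.7 m.
Far limit Df = s·(H − f)/(H − s) = 37200 × (312725.0 − 225) / (312725.0 − 37200) = 37200 × 312500.0 / 275525.0 ≈ 42192 mm ≈ 42.2 m.

42.2 m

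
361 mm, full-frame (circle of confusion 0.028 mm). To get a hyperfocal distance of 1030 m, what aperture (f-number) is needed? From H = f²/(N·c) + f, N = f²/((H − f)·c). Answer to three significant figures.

f/4.52

Rearrange H = f²/(N·c) + f for N: N = f² / ((H − f)·c).
N = 361² / ((1030000 − 361) × 0.028) = 130321 / 28830 ≈ 4.52.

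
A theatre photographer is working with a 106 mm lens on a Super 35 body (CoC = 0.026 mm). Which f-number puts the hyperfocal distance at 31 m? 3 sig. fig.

f/14

Rearrange H = f²/(N·c) + f for N: N = f² / ((H − f)·c).
N = 106² / ((31000 − 106) × 0.026) = 11236 / 803.2 ≈ 14.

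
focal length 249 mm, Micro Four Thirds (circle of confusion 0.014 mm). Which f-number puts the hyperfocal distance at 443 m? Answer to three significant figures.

f/10

Rearrange H = f²/(N·c) + f for N: N = f² / ((H − f)·c).
N = 249² / ((443000 − 249) × 0.014) = 62001 / 6199 ≈ 10.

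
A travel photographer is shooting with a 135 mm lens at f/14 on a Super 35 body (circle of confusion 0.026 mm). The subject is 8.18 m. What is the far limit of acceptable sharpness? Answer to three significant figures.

Hyperfocal distance H = f²/(N·c) + f = 135²/(14 × 0.026) + 135 = 18225/0.364 + 135 ≈ 50203.7 mm ≈ 50.20 m.
Far limit Df = s·(H − f)/(H − s) = 8180 × (50203.7 − 135) / (50203.7 − 8180) = 8180 × 50068.7 / 42023.7 ≈ 9746.0 mm ≈ 9.75 m.

9.75 m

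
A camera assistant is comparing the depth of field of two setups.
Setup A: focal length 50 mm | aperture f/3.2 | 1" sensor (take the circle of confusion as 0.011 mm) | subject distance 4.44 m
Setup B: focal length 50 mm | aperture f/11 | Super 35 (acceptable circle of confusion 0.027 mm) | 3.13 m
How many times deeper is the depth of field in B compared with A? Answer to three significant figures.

4.80

Setup A: H = 50²/(3.2×0.011) + 50 ≈ 71072.7 mm; DoF = Df − Dn = 4732.52 − 4181.53 ≈ 550.99 mm.
Setup B: H = 50²/(11×0.027) + 50 ≈ 8467.5 mm; DoF = Df − Dn = 4936.2 − 2291.5 ≈ 2644.7 mm.
Ratio = 2644.7 / 550.99 ≈ 4.80.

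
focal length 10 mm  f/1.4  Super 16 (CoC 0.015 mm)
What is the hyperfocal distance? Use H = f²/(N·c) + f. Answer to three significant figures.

Hyperfocal distance H = f²/(N·c) + f = 10²/(1.4 × 0.015) + 10 = 100/0.021 + 10 ≈ 4771.9 mm ≈ 4.77 m.

4.77 m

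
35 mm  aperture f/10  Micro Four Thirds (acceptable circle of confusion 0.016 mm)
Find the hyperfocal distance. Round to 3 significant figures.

Hyperfocal distance H = f²/(N·c) + f = 35²/(10 × 0.016) + 35 = 1225/0.16 + 35 ≈ 7691.2 mm ≈ 7.69 m.

7.69 m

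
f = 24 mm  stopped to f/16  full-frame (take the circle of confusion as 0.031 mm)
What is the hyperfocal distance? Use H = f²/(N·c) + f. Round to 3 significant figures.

Hyperfocal distance H = f²/(N·c) + f = 24²/(16 × 0.031) + 24 = 576/0.496 + 24 ≈ 1185.3 mm ≈ 1.19 m.

1.19 m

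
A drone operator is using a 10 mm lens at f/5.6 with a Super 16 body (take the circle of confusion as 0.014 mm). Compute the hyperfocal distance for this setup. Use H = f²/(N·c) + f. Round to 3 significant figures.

1.29 m

Hyperfocal distance H = f²/(N·c) + f = 10²/(5.6 × 0.014) + 10 = 100/0.0784 + 10 ≈ 1285.5 mm ≈ 1.29 m.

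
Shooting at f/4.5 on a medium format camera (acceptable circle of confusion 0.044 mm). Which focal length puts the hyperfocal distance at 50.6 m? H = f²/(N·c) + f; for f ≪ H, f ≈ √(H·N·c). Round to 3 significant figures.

From H = f²/(N·c) + f, with f ≪ H: f ≈ √(H·N·c) = √(50600 × 4.5 × 0.044) = √10019 ≈ 100.1 mm.
The +f correction barely moves this — solving exactly, f² + N·c·f − N·c·H = 0 ⇒ f = (−N·c + √((N·c)² + 4·N·c·H))/2 = (−0.198 + √40075)/2 ≈ 99.995 mm, so f ≈ 100 mm.

100 mm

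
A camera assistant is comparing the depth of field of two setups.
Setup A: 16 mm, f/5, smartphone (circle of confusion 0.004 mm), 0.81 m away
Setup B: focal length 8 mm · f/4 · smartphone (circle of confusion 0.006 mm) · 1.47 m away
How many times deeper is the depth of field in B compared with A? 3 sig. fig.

22.8

Setup A: H = 16²/(5×0.004) + 16 ≈ 12816.0 mm; DoF = Df − Dn = 863.57 − 762.69 ≈ 100.88 mm.
Setup B: H = 8²/(4×0.006) + 8 ≈ 2674.7 mm; DoF = Df − Dn = 3254.0 − 949.5 ≈ 2304.5 mm.
Ratio = 2304.5 / 100.88 ≈ 22.8.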